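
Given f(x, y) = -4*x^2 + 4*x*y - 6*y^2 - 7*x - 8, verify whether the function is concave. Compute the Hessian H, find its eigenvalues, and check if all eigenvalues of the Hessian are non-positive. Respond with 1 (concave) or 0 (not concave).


The Hessian of f(x,y) = -4*x^2 + 4*x*y - 6*y^2 - 7*x - 8 is:
H = [[-8, 4], [4, -12]]
Trace = -8 - 12 = -20
Determinant = -8*-12 - (4)^2 = 80
Discriminant = (-20)^2 - 4*80 = 80.0
Eigenvalues: lambda_1 = -14.4721, lambda_2 = -5.5279
The function is concave.

1


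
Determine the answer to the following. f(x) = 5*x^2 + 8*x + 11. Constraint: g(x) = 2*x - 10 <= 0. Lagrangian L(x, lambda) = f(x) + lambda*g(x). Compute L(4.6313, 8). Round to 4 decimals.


Step 1: Evaluate f(x).
f(4.6313) = 5*4.6313^2 + 8*4.6313 + 11 = 155.2951
Step 2: Evaluate g(x).
g(4.6313) = 2*4.6313 - 10 = -0.7374
Step 3: Compute Lagrangian.
L = 155.2951 + 8*-0.7374 = 149.3959


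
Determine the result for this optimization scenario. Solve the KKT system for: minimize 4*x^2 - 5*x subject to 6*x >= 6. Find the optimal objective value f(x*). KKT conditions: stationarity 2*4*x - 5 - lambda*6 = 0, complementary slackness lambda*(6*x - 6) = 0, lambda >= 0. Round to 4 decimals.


Step 1: Try lambda = 0 (constraint inactive).
x_unc = 5/(2*4) = 0.625
Check: 6*0.625 = 3.75 < 6 -- violated!
Step 2: Constraint must be active: 6*x = 6
x* = 6/6 = 1.0
lambda = (2*4*1.0 - 5)/6 = 0.5
Step 3: Compute optimal value.
f(x*) = 4*1.0^2 - 5*1.0 = -1.0


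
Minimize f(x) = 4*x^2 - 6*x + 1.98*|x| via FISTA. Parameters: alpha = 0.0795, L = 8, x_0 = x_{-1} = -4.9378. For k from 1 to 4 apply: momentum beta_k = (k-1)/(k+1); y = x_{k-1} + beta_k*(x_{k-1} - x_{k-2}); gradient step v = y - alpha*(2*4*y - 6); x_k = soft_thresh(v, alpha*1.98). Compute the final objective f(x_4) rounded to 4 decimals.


FISTA on f(x) = 4*x^2 - 6*x + 1.98*|x|
L = 8, alpha = 0.0795
Iteration 1: beta = 0.0, y = -4.9378 + 0.0*(-4.9378 + 4.9378) = -4.9378
  grad(y) = -45.5024, v = y - alpha*grad = -1.3204
  prox(v) = soft_thresh(-1.3204, 0.1574) = -1.1629
Iteration 2: beta = 0.3333, y = -1.1629 + 0.3333*(-1.1629 + 4.9378) = 0.0953
  grad(y) = -5.2373, v = y - alpha*grad = 0.5117
  prox(v) = soft_thresh(0.5117, 0.1574) = 0.3543
Iteration 3: beta = 0.5, y = 0.3543 + 0.5*(0.3543 + 1.1629) = 1.1129
  grad(y) = 2.9033, v = y - alpha*grad = 0.8821
  prox(v) = soft_thresh(0.8821, 0.1574) = 0.7247
Iteration 4: beta = 0.6, y = 0.7247 + 0.6*(0.7247 - 0.3543) = 0.9469
  grad(y) = 1.5754, v = y - alpha*grad = 0.8217
  prox(v) = soft_thresh(0.8217, 0.1574) = 0.6643
f(x_4) = 4*0.6643^2 - 6*0.6643 + 1.98*|0.6643| = -0.9053


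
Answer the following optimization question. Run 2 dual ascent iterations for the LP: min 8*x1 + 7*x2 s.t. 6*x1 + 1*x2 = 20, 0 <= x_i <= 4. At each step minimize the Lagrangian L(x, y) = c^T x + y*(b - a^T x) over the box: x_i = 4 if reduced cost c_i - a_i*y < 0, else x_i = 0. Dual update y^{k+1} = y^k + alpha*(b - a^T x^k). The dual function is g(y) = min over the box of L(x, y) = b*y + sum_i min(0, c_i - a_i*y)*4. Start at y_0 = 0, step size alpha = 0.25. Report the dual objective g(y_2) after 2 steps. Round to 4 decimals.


Dual ascent for LP: min 8*x1 + 7*x2, 6*x1 + 1*x2 = 20, 0 <= x_i <= 4
Step 1: y^k = 0.0, reduced costs: (8.0, 7.0)
  x^k = (0.0, 0.0), subgradient = b - a^T x = 20.0
  y^{k+1} = 0.0 + 0.25*20.0 = 5.0
Step 2: y^k = 5.0, reduced costs: (-22.0, 2.0)
  x^k = (4.0, 0.0), subgradient = b - a^T x = -4.0
  y^{k+1} = 5.0 + 0.25*-4.0 = 4.0
Dual objective at y_2 = 4.0: reduced costs (-16.0, 3.0), box minimizer x = (4.0, 0.0)
g(y_2) = b*y + (c1 - a1*y)*x1 + (c2 - a2*y)*x2 = 20*4.0 + (-16.0)*4.0 + 3.0*0.0 = 80.0 - 64.0 + 0.0 = 16.0


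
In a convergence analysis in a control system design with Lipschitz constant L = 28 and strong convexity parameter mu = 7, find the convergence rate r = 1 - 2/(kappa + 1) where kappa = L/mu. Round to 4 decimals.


Step 1: Compute the condition number.
kappa = L/mu = 28/7 = 4.0
Step 2: Compute the convergence rate.
r = 1 - 2/(kappa + 1) = 1 - 2*mu/(L + mu) = (L - mu)/(L + mu) = 21/35 = 0.6


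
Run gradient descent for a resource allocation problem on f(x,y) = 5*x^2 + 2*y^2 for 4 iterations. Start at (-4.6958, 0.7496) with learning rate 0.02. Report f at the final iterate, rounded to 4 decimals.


Gradient descent on f(x,y) = 5*x^2 + 2*y^2.
Starting point: (-4.6958, 0.7496), alpha = 0.02
Step 1: grad_x = 2*5*-4.6958 = -46.958, grad_y = 2*2*0.7496 = 2.9984
  x_1 = -4.6958 - 0.02*-46.958 = -3.7566
  y_1 = 0.7496 - 0.02*2.9984 = 0.6896
Step 2: grad_x = 2*5*-3.7566 = -37.5664, grad_y = 2*2*0.6896 = 2.7585
  x_2 = -3.7566 - 0.02*-37.5664 = -3.0053
  y_2 = 0.6896 - 0.02*2.7585 = 0.6345
Step 3: grad_x = 2*5*-3.0053 = -30.0531, grad_y = 2*2*0.6345 = 2.5378
  x_3 = -3.0053 - 0.02*-30.0531 = -2.4042
  y_3 = 0.6345 - 0.02*2.5378 = 0.5837
Step 4: grad_x = 2*5*-2.4042 = -24.0425, grad_y = 2*2*0.5837 = 2.3348
  x_4 = -2.4042 - 0.02*-24.0425 = -1.9234
  y_4 = 0.5837 - 0.02*2.3348 = 0.537
f(-1.9234, 0.537) = 5*(-1.9234)^2 + 2*0.537^2 = 19.0741


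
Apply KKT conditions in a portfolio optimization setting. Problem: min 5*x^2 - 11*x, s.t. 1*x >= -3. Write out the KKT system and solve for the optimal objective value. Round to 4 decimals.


Step 1: Try lambda = 0 (constraint inactive).
Stationarity: 2*5*x - 11 = 0
x* = 11/(2*5) = 1.1
Check constraint: 1*1.1 = 1.1 >= -3 -- satisfied.
Step 2: Compute optimal value.
f(x*) = 5*1.1^2 - 11*1.1 = -6.05


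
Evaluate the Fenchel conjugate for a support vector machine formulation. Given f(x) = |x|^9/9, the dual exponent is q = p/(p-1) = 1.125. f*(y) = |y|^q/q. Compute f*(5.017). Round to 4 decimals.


The conjugate exponent q satisfies 1/p + 1/q = 1.
p = 9, so q = 9/(9 - 1) = 1.125
|y|^q = 5.017^1.125 = 6.1376
f*(5.017) = 6.1376 / 1.125 = 5.4557


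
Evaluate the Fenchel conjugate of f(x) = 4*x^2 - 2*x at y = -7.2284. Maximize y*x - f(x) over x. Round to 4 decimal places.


f*(y) = sup_x {y*x - a*x^2 - b*x} = sup_x {(y-b)*x - a*x^2}
FOC: (y - b) - 2a*x = 0 => x* = (y - b)/(2a)
x* = (-7.2284 + 2)/(2*4) = -0.6536
f*(-7.2284) = (y-b)^2/(4a) = (-7.2284 + 2)^2/(4*4)
= 27.3362/16 = 1.7085


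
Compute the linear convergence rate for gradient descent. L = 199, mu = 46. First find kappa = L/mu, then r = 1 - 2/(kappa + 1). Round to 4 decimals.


Step 1: Compute the condition number.
kappa = L/mu = 199/46 = 4.3261
Step 2: Compute the convergence rate.
r = 1 - 2/(kappa + 1) = 1 - 2*mu/(L + mu) = (L - mu)/(L + mu) = 153/245 = 0.6245


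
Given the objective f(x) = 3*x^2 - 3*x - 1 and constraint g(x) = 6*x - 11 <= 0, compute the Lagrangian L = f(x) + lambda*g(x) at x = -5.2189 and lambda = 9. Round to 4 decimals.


Step 1: Evaluate f(x).
f(-5.2189) = 3*(-5.2189)^2 - 3*(-5.2189) - 1 = 96.3675
Step 2: Evaluate g(x).
g(-5.2189) = 6*-5.2189 - 11 = -42.3134
Step 3: Compute Lagrangian.
L = 96.3675 + 9*-42.3134 = -284.4531


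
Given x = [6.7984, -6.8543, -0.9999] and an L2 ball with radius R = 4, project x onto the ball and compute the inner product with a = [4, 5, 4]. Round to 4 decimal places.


Step 1: Compute ||x|| (intermediates to 6 decimals).
||x|| = sqrt(6.7984^2 + (-6.8543)^2 + (-0.9999)^2) = 9.705641
Step 2: Project.
Since ||x|| > R, scale = R/||x|| = 4/9.705641 = 0.412131, proj(x) = scale * x
proj(x) = [2.801831, -2.82487, -0.41209]
Step 3: Dot product.
a^T * proj(x) = 4*2.801831 + 5*(-2.82487) + 4*(-0.41209) = -4.5654


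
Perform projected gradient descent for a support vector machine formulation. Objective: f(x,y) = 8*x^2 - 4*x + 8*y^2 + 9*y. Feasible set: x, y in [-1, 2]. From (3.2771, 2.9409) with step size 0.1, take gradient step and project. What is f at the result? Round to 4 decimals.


Step 1: Compute gradient at (3.2771, 2.9409).
grad_x = 2*8*3.2771 - 4 = 48.4336
grad_y = 2*8*2.9409 + 9 = 56.0544
Step 2: Gradient step.
x_raw = 3.2771 - 0.1*48.4336 = -1.5663
y_raw = 2.9409 - 0.1*56.0544 = -2.6645
Step 3: Project onto [-1, 2].
x_proj = clip(-1.5663) = -1.0
y_proj = clip(-2.6645) = -1.0
Step 4: Evaluate f.
f(-1.0, -1.0) = 11.0


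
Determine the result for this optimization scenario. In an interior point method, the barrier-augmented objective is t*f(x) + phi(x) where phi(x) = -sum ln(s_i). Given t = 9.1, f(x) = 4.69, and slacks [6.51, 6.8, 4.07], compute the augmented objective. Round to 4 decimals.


Step 1: Compute log-barrier.
ln values: [1.8733, 1.9169, 1.4036]
phi = -(1.8733 + 1.9169 + 1.4036) = -5.1939
Step 2: Compute augmented objective.
t*f(x) = 9.1*4.69 = 42.679
Total = 42.679 - 5.1939 = 37.4851


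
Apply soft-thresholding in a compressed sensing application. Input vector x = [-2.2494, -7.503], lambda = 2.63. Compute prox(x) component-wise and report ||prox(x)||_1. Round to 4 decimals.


Soft-thresholding with lambda = 2.63:
prox(-2.2494) = sign(-2.2494)*max(|-2.2494| - 2.63, 0) = 0.0
prox(-7.503) = sign(-7.503)*max(|-7.503| - 2.63, 0) = -4.873
prox(x) = [0.0, -4.873]
||prox(x)||_1 = 0.0 + 4.873 = 4.873


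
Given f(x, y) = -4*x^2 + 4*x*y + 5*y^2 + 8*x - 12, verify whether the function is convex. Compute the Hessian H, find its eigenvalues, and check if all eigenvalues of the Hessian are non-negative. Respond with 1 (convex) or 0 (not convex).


The Hessian of f(x,y) = -4*x^2 + 4*x*y + 5*y^2 + 8*x - 12 is:
H = [[-8, 4], [4, 10]]
Trace = -8 + 10 = 2
Determinant = -8*10 - (4)^2 = -96
Discriminant = (2)^2 - 4*-96 = 388.0
Eigenvalues: lambda_1 = -8.8489, lambda_2 = 10.8489
The function is not convex.

0


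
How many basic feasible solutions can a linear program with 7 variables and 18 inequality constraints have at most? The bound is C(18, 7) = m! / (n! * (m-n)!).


Each vertex corresponds to some choice of n active constraints out of m, so the number of vertices is at most C(m, n) = m! / (n!(m-n)!).
m = 18, n = 7
Numerator: 18 * 17 * 16 * 15 * 14 * 13 * 12
Denominator: 7! = 5040
C(18, 7) = 31824


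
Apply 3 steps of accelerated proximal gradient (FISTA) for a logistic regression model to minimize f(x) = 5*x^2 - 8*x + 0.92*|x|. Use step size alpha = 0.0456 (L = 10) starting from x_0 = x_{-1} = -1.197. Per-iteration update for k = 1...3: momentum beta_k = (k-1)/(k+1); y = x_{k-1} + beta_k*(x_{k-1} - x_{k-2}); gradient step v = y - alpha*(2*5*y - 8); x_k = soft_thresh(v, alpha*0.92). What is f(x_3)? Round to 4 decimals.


FISTA on f(x) = 5*x^2 - 8*x + 0.92*|x|
L = 10, alpha = 0.0456
Iteration 1: beta = 0.0, y = -1.197 + 0.0*(-1.197 + 1.197) = -1.197
  grad(y) = -19.97, v = y - alpha*grad = -0.2864
  prox(v) = soft_thresh(-0.2864, 0.042) = -0.2444
Iteration 2: beta = 0.3333, y = -0.2444 + 0.3333*(-0.2444 + 1.197) = 0.0731
  grad(y) = -7.2689, v = y - alpha*grad = 0.4046
  prox(v) = soft_thresh(0.4046, 0.042) = 0.3626
Iteration 3: beta = 0.5, y = 0.3626 + 0.5*(0.3626 + 0.2444) = 0.6661
  grad(y) = -1.3386, v = y - alpha*grad = 0.7272
  prox(v) = soft_thresh(0.7272, 0.042) = 0.6852
f(x_3) = 5*0.6852^2 - 8*0.6852 + 0.92*|0.6852| = -2.5037


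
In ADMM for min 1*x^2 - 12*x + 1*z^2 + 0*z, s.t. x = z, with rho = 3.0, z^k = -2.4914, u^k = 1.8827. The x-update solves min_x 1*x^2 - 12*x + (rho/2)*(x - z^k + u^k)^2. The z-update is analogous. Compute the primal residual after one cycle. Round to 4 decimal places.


ADMM iteration with rho = 3.0, z^k = -2.4914, u^k = 1.8827
Step 1: x-update.
Minimize 1*x^2 - 12*x + (3.0/2)*(x + 2.4914 + 1.8827)^2
FOC: (2*1 + 3.0)*x = 12 + 3.0*(-2.4914 - 1.8827)
x^{k+1} = -0.2245
Step 2: z-update.
Minimize 1*z^2 + 0*z + (3.0/2)*(-0.2245 - z + 1.8827)^2
FOC: (2*1 + 3.0)*z = 0 + 3.0*(-0.2245 + 1.8827)
z^{k+1} = 0.9949
Step 3: u-update.
u^{k+1} = 1.8827 - 0.2245 - 0.9949 = 0.6633
Step 4: Primal residual = |-0.2245 - 0.9949| = 1.2194


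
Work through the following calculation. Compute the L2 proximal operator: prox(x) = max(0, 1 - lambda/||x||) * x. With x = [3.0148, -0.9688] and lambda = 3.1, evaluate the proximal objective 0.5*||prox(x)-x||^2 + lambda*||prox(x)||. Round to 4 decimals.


Step 1: Compute ||x||.
||x|| = 3.1666
Step 2: Compute scaling factor.
scale = max(0, 1 - 3.1/3.1666) = 0.021
Step 3: prox(x) = [0.0634, -0.0204]
||prox(x)|| = 0.0666
Step 4: Proximal objective.
0.5*||prox-x||^2 = 4.805
lambda*||prox|| = 0.2065
Total = 5.0116


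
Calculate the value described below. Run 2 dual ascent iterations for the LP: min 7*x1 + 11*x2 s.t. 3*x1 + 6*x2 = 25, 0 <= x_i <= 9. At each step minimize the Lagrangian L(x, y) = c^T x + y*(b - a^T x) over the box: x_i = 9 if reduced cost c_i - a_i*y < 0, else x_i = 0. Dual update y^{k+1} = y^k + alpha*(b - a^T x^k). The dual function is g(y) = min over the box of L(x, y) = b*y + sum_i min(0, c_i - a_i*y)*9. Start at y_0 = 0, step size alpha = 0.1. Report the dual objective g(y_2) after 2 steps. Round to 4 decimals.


Dual ascent for LP: min 7*x1 + 11*x2, 3*x1 + 6*x2 = 25, 0 <= x_i <= 9
Step 1: y^k = 0.0, reduced costs: (7.0, 11.0)
  x^k = (0.0, 0.0), subgradient = b - a^T x = 25.0
  y^{k+1} = 0.0 + 0.1*25.0 = 2.5
Step 2: y^k = 2.5, reduced costs: (-0.5, -4.0)
  x^k = (9.0, 9.0), subgradient = b - a^T x = -56.0
  y^{k+1} = 2.5 + 0.1*-56.0 = -3.1
Dual objective at y_2 = -3.1: reduced costs (16.3, 29.6), box minimizer x = (0.0, 0.0)
g(y_2) = b*y + (c1 - a1*y)*x1 + (c2 - a2*y)*x2 = 25*(-3.1) + 16.3*0.0 + 29.6*0.0 = -77.5 + 0.0 + 0.0 = -77.5


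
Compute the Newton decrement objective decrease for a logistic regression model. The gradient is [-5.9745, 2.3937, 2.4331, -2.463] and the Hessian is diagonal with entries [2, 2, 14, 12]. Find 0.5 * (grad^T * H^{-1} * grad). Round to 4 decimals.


Step 1: H is diagonal, so H^(-1) * g = [-2.9873, 1.1969, 0.1738, -0.2053].
Step 2: g^T H^(-1) g = sum_i g_i^2 / H_ii
  = (-5.9745)^2/2 + (2.3937)^2/2 + (2.4331)^2/14 + (-2.463)^2/12
  = 17.8473 + 2.8649 + 0.4229 + 0.5055 = 21.6406
Step 3: Objective decrease = 0.5 * g^T H^(-1) g = 10.8203


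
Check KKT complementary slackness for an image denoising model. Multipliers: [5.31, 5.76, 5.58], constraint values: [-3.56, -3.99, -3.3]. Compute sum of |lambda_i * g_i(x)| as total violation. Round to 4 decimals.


KKT complementary slackness check:
lambda_1 * g_1 = 5.31 * -3.56 = -18.9036
lambda_2 * g_2 = 5.76 * -3.99 = -22.9824
lambda_3 * g_3 = 5.58 * -3.3 = -18.414
Total violation = 18.9036 + 22.9824 + 18.414 = 60.3


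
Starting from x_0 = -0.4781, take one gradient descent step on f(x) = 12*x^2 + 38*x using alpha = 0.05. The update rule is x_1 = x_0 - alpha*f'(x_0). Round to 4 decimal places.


We compute the gradient at x_0 and apply the update.
f'(x) = 24*x + 38
f'(-0.4781) = 24*-0.4781 + 38 = 26.5256
x_1 = -0.4781 - 0.05*26.5256 = -1.8044


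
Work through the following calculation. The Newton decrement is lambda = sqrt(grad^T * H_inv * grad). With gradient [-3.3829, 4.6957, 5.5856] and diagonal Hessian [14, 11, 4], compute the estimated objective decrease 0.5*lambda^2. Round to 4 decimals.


Step 1: H is diagonal, so H^(-1) * g = [-0.2416, 0.4269, 1.3964].
Step 2: g^T H^(-1) g = sum_i g_i^2 / H_ii
  = (-3.3829)^2/14 + (4.6957)^2/11 + (5.5856)^2/4
  = 0.8174 + 2.0045 + 7.7997 = 10.6217
Step 3: Objective decrease = 0.5 * g^T H^(-1) g = 5.3108


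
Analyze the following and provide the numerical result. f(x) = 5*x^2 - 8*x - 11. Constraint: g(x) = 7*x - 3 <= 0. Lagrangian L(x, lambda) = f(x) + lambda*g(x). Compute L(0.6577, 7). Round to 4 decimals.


Step 1: Evaluate f(x).
f(0.6577) = 5*0.6577^2 - 8*0.6577 - 11 = -14.0988
Step 2: Evaluate g(x).
g(0.6577) = 7*0.6577 - 3 = 1.6039
Step 3: Compute Lagrangian.
L = -14.0988 + 7*1.6039 = -2.8715


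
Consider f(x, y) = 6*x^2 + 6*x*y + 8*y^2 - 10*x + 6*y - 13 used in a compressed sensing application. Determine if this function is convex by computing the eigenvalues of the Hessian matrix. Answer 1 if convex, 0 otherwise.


The Hessian of f(x,y) = 6*x^2 + 6*x*y + 8*y^2 - 10*x + 6*y - 13 is:
H = [[12, 6], [6, 16]]
Trace = 12 + 16 = 28
Determinant = 12*16 - (6)^2 = 156
Discriminant = (28)^2 - 4*156 = 160.0
Eigenvalues: lambda_1 = 7.6754, lambda_2 = 20.3246
The function is convex.

1


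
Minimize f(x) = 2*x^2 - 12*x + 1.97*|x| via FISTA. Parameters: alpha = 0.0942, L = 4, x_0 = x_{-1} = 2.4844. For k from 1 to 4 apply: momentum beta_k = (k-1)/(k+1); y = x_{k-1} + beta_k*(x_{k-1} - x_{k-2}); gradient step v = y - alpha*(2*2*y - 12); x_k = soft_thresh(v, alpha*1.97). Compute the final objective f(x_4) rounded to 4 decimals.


FISTA on f(x) = 2*x^2 - 12*x + 1.97*|x|
L = 4, alpha = 0.0942
Iteration 1: beta = 0.0, y = 2.4844 + 0.0*(2.4844 - 2.4844) = 2.4844
  grad(y) = -2.0624, v = y - alpha*grad = 2.6787
  prox(v) = soft_thresh(2.6787, 0.1856) = 2.4931
Iteration 2: beta = 0.3333, y = 2.4931 + 0.3333*(2.4931 - 2.4844) = 2.496
  grad(y) = -2.016, v = y - alpha*grad = 2.6859
  prox(v) = soft_thresh(2.6859, 0.1856) = 2.5003
Iteration 3: beta = 0.5, y = 2.5003 + 0.5*(2.5003 - 2.4931) = 2.504
  grad(y) = -1.9842, v = y - alpha*grad = 2.6909
  prox(v) = soft_thresh(2.6909, 0.1856) = 2.5053
Iteration 4: beta = 0.6, y = 2.5053 + 0.6*(2.5053 - 2.5003) = 2.5083
  grad(y) = -1.967, v = y - alpha*grad = 2.6935
  prox(v) = soft_thresh(2.6935, 0.1856) = 2.508
f(x_4) = 2*2.508^2 - 12*2.508 + 1.97*|2.508| = -12.5751


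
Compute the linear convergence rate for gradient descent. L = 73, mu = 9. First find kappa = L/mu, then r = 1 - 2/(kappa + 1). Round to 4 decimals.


Step 1: Compute the condition number.
kappa = L/mu = 73/9 = 8.1111
Step 2: Compute the convergence rate.
r = 1 - 2/(kappa + 1) = 1 - 2*mu/(L + mu) = (L - mu)/(L + mu) = 64/82 = 0.7805


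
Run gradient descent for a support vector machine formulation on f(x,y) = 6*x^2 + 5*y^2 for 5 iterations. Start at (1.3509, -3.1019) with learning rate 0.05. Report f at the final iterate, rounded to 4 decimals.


Gradient descent on f(x,y) = 6*x^2 + 5*y^2.
Starting point: (1.3509, -3.1019), alpha = 0.05
Step 1: grad_x = 2*6*1.3509 = 16.2108, grad_y = 2*5*-3.1019 = -31.019
  x_1 = 1.3509 - 0.05*16.2108 = 0.5404
  y_1 = -3.1019 - 0.05*-31.019 = -1.551
Step 2: grad_x = 2*6*0.5404 = 6.4843, grad_y = 2*5*-1.551 = -15.5095
  x_2 = 0.5404 - 0.05*6.4843 = 0.2161
  y_2 = -1.551 - 0.05*-15.5095 = -0.7755
Step 3: grad_x = 2*6*0.2161 = 2.5937, grad_y = 2*5*-0.7755 = -7.7548
  x_3 = 0.2161 - 0.05*2.5937 = 0.0865
  y_3 = -0.7755 - 0.05*-7.7548 = -0.3877
Step 4: grad_x = 2*6*0.0865 = 1.0375, grad_y = 2*5*-0.3877 = -3.8774
  x_4 = 0.0865 - 0.05*1.0375 = 0.0346
  y_4 = -0.3877 - 0.05*-3.8774 = -0.1939
Step 5: grad_x = 2*6*0.0346 = 0.415, grad_y = 2*5*-0.1939 = -1.9387
  x_5 = 0.0346 - 0.05*0.415 = 0.0138
  y_5 = -0.1939 - 0.05*-1.9387 = -0.0969
f(0.0138, -0.0969) = 6*0.0138^2 + 5*(-0.0969)^2 = 0.0481


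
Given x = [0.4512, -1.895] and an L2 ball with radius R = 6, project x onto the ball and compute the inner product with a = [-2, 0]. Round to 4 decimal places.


Step 1: Compute ||x|| (intermediates to 6 decimals).
||x|| = sqrt(0.4512^2 + (-1.895)^2) = 1.947975
Step 2: Project.
Since ||x|| <= R, proj = x (no scaling needed).
proj(x) = [0.4512, -1.895]
Step 3: Dot product.
a^T * proj(x) = -2*0.4512 + 0*(-1.895) = -0.9024


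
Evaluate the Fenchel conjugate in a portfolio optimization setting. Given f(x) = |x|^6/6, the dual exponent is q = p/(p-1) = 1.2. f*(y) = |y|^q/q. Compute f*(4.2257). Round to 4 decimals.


The conjugate exponent q satisfies 1/p + 1/q = 1.
p = 6, so q = 6/(6 - 1) = 1.2
|y|^q = 4.2257^1.2 = 5.6374
f*(4.2257) = 5.6374 / 1.2 = 4.6978


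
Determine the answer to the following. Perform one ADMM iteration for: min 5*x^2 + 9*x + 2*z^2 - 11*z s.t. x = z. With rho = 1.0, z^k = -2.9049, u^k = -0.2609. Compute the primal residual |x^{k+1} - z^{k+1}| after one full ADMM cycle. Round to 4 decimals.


ADMM iteration with rho = 1.0, z^k = -2.9049, u^k = -0.2609
Step 1: x-update.
Minimize 5*x^2 + 9*x + (1.0/2)*(x + 2.9049 - 0.2609)^2
FOC: (2*5 + 1.0)*x = -9 + 1.0*(-2.9049 + 0.2609)
x^{k+1} = -1.0585
Step 2: z-update.
Minimize 2*z^2 - 11*z + (1.0/2)*(-1.0585 - z - 0.2609)^2
FOC: (2*2 + 1.0)*z = 11 + 1.0*(-1.0585 - 0.2609)
z^{k+1} = 1.9361
Step 3: u-update.
u^{k+1} = -0.2609 - 1.0585 - 1.9361 = -3.2556
Step 4: Primal residual = |-1.0585 - 1.9361| = 2.9947


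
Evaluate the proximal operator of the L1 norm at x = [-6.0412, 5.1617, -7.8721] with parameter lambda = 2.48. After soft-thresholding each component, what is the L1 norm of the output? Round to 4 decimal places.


Soft-thresholding with lambda = 2.48:
prox(-6.0412) = sign(-6.0412)*max(|-6.0412| - 2.48, 0) = -3.5612
prox(5.1617) = sign(5.1617)*max(|5.1617| - 2.48, 0) = 2.6817
prox(-7.8721) = sign(-7.8721)*max(|-7.8721| - 2.48, 0) = -5.3921
prox(x) = [-3.5612, 2.6817, -5.3921]
||prox(x)||_1 = 3.5612 + 2.6817 + 5.3921 = 11.635


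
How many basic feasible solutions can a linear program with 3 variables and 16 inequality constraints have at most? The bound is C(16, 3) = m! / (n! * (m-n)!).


Each vertex corresponds to some choice of n active constraints out of m, so the number of vertices is at most C(m, n) = m! / (n!(m-n)!).
m = 16, n = 3
Numerator: 16 * 15 * 14
Denominator: 3! = 6
C(16, 3) = 560


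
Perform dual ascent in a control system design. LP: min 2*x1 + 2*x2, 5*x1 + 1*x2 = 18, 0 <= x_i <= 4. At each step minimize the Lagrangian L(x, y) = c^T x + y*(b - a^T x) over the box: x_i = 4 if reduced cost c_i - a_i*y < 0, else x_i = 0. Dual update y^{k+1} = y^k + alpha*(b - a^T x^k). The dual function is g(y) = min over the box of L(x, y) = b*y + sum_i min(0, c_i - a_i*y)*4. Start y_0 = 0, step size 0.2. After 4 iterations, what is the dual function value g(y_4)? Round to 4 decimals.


Dual ascent for LP: min 2*x1 + 2*x2, 5*x1 + 1*x2 = 18, 0 <= x_i <= 4
Step 1: y^k = 0.0, reduced costs: (2.0, 2.0)
  x^k = (0.0, 0.0), subgradient = b - a^T x = 18.0
  y^{k+1} = 0.0 + 0.2*18.0 = 3.6
Step 2: y^k = 3.6, reduced costs: (-16.0, -1.6)
  x^k = (4.0, 4.0), subgradient = b - a^T x = -6.0
  y^{k+1} = 3.6 + 0.2*-6.0 = 2.4
Step 3: y^k = 2.4, reduced costs: (-10.0, -0.4)
  x^k = (4.0, 4.0), subgradient = b - a^T x = -6.0
  y^{k+1} = 2.4 + 0.2*-6.0 = 1.2
Step 4: y^k = 1.2, reduced costs: (-4.0, 0.8)
  x^k = (4.0, 0.0), subgradient = b - a^T x = -2.0
  y^{k+1} = 1.2 + 0.2*-2.0 = 0.8
Dual objective at y_4 = 0.8: reduced costs (-2.0, 1.2), box minimizer x = (4.0, 0.0)
g(y_4) = b*y + (c1 - a1*y)*x1 + (c2 - a2*y)*x2 = 18*0.8 + (-2.0)*4.0 + 1.2*0.0 = 14.4 - 8.0 + 0.0 = 6.4


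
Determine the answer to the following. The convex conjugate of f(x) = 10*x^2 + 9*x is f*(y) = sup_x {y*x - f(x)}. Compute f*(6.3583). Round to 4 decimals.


f*(y) = sup_x {y*x - a*x^2 - b*x} = sup_x {(y-b)*x - a*x^2}
FOC: (y - b) - 2a*x = 0 => x* = (y - b)/(2a)
x* = (6.3583 - 9)/(2*10) = -0.1321
f*(6.3583) = (y-b)^2/(4a) = (6.3583 - 9)^2/(4*10)
= 6.9786/40 = 0.1745


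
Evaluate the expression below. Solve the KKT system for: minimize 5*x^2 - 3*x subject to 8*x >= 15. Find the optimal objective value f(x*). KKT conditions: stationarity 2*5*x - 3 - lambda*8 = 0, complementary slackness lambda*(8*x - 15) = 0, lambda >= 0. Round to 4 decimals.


Step 1: Try lambda = 0 (constraint inactive).
x_unc = 3/(2*5) = 0.3
Check: 8*0.3 = 2.4 < 15 -- violated!
Step 2: Constraint must be active: 8*x = 15
x* = 15/8 = 1.875
lambda = (2*5*1.875 - 3)/8 = 1.9688
Step 3: Compute optimal value.
f(x*) = 5*1.875^2 - 3*1.875 = 11.9531


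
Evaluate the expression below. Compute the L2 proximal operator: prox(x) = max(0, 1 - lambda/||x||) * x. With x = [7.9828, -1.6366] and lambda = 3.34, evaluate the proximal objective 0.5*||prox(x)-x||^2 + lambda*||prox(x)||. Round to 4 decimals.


Step 1: Compute ||x||.
||x|| = 8.1488
Step 2: Compute scaling factor.
scale = max(0, 1 - 3.34/8.1488) = 0.5901
Step 3: prox(x) = [4.7109, -0.9658]
||prox(x)|| = 4.8088
Step 4: Proximal objective.
0.5*||prox-x||^2 = 5.5778
lambda*||prox|| = 16.0614
Total = 21.6393


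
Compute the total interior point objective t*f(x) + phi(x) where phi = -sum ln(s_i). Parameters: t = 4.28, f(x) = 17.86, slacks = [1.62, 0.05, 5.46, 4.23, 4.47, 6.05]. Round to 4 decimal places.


Step 1: Compute log-barrier.
ln values: [0.4824, -2.9957, 1.6974, 1.4422, 1.4974, 1.8001]
phi = -(0.4824 - 2.9957 + 1.6974 + 1.4422 + 1.4974 + 1.8001) = -3.9238
Step 2: Compute augmented objective.
t*f(x) = 4.28*17.86 = 76.4408
Total = 76.4408 - 3.9238 = 72.517


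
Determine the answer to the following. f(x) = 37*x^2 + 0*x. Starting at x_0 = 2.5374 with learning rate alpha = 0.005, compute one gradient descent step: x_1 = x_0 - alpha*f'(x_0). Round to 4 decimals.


We compute the gradient at x_0 and apply the update.
f'(x) = 74*x + 0
f'(2.5374) = 74*2.5374 + 0 = 187.7676
x_1 = 2.5374 - 0.005*187.7676 = 1.5986


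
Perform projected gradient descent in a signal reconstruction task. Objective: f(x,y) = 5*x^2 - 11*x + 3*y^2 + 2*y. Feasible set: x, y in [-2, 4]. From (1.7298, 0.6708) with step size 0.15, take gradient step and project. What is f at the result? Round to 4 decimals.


Step 1: Compute gradient at (1.7298, 0.6708).
grad_x = 2*5*1.7298 - 11 = 6.298
grad_y = 2*3*0.6708 + 2 = 6.0248
Step 2: Gradient step.
x_raw = 1.7298 - 0.15*6.298 = 0.7851
y_raw = 0.6708 - 0.15*6.0248 = -0.2329
Step 3: Project onto [-2, 4].
x_proj = clip(0.7851) = 0.7851
y_proj = clip(-0.2329) = -0.2329
Step 4: Evaluate f.
f(0.7851, -0.2329) = -5.8573


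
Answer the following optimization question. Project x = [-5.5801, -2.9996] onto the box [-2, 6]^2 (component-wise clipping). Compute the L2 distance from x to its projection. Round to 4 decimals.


Project each component onto [-2, 6].
clip(-5.5801) = -2.0, clip(-2.9996) = -2.0
Projection = [-2.0, -2.0]
Squared diffs: [12.8171, 0.9992]
Distance = sqrt(13.8163) = 3.717


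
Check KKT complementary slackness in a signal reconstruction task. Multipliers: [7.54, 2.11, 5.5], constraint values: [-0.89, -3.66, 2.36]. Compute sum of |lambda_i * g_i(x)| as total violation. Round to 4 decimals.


KKT complementary slackness check:
lambda_1 * g_1 = 7.54 * -0.89 = -6.7106
lambda_2 * g_2 = 2.11 * -3.66 = -7.7226
lambda_3 * g_3 = 5.5 * 2.36 = 12.98
Total violation = 6.7106 + 7.7226 + 12.98 = 27.4132


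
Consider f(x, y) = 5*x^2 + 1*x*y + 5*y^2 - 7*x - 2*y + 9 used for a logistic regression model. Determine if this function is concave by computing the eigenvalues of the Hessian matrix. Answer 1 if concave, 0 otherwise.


The Hessian of f(x,y) = 5*x^2 + 1*x*y + 5*y^2 - 7*x - 2*y + 9 is:
H = [[10, 1], [1, 10]]
Trace = 10 + 10 = 20
Determinant = 10*10 - (1)^2 = 99
Discriminant = (20)^2 - 4*99 = 4.0
Eigenvalues: lambda_1 = 9.0, lambda_2 = 11.0
The function is not concave.

0


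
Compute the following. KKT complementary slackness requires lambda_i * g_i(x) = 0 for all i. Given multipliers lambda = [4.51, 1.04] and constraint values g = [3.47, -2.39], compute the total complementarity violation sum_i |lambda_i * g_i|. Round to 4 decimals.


KKT complementary slackness check:
lambda_1 * g_1 = 4.51 * 3.47 = 15.6497
lambda_2 * g_2 = 1.04 * -2.39 = -2.4856
Total violation = 15.6497 + 2.4856 = 18.1353


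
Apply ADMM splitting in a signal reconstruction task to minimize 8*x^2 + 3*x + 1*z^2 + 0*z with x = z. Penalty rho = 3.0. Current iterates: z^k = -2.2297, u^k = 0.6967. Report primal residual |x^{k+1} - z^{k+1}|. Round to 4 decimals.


ADMM iteration with rho = 3.0, z^k = -2.2297, u^k = 0.6967
Step 1: x-update.
Minimize 8*x^2 + 3*x + (3.0/2)*(x + 2.2297 + 0.6967)^2
FOC: (2*8 + 3.0)*x = -3 + 3.0*(-2.2297 - 0.6967)
x^{k+1} = -0.62
Step 2: z-update.
Minimize 1*z^2 + 0*z + (3.0/2)*(-0.62 - z + 0.6967)^2
FOC: (2*1 + 3.0)*z = 0 + 3.0*(-0.62 + 0.6967)
z^{k+1} = 0.046
Step 3: u-update.
u^{k+1} = 0.6967 - 0.62 - 0.046 = 0.0307
Step 4: Primal residual = |-0.62 - 0.046| = 0.666


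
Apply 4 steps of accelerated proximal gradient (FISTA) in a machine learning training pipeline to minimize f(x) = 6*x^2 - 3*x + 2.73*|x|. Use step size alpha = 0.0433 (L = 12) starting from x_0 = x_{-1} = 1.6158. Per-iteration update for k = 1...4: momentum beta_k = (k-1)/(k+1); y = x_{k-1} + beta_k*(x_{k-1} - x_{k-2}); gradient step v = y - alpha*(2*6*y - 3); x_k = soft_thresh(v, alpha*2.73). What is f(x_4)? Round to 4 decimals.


FISTA on f(x) = 6*x^2 - 3*x + 2.73*|x|
L = 12, alpha = 0.0433
Iteration 1: beta = 0.0, y = 1.6158 + 0.0*(1.6158 - 1.6158) = 1.6158
  grad(y) = 16.3896, v = y - alpha*grad = 0.9061
  prox(v) = soft_thresh(0.9061, 0.1182) = 0.7879
Iteration 2: beta = 0.3333, y = 0.7879 + 0.3333*(0.7879 - 1.6158) = 0.512
  grad(y) = 3.1435, v = y - alpha*grad = 0.3758
  prox(v) = soft_thresh(0.3758, 0.1182) = 0.2576
Iteration 3: beta = 0.5, y = 0.2576 + 0.5*(0.2576 - 0.7879) = -0.0075
  grad(y) = -3.0901, v = y - alpha*grad = 0.1263
  prox(v) = soft_thresh(0.1263, 0.1182) = 0.0081
Iteration 4: beta = 0.6, y = 0.0081 + 0.6*(0.0081 - 0.2576) = -0.1416
  grad(y) = -4.6997, v = y - alpha*grad = 0.0619
  prox(v) = soft_thresh(0.0619, 0.1182) = 0.0
f(x_4) = 6*0.0^2 - 3*0.0 + 2.73*|0.0| = 0.0


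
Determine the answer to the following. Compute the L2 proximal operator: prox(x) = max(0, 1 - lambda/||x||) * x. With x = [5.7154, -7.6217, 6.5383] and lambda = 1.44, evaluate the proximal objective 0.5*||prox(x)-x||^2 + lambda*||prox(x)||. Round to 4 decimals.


Step 1: Compute ||x||.
||x|| = 11.5545
Step 2: Compute scaling factor.
scale = max(0, 1 - 1.44/11.5545) = 0.8754
Step 3: prox(x) = [5.0031, -6.6718, 5.7234]
||prox(x)|| = 10.1145
Step 4: Proximal objective.
0.5*||prox-x||^2 = 1.0368
lambda*||prox|| = 14.5649
Total = 15.6016


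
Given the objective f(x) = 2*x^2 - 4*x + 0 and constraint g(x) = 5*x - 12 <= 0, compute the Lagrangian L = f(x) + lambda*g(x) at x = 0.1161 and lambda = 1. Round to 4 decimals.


Step 1: Evaluate f(x).
f(0.1161) = 2*0.1161^2 - 4*0.1161 + 0 = -0.4374
Step 2: Evaluate g(x).
g(0.1161) = 5*0.1161 - 12 = -11.4195
Step 3: Compute Lagrangian.
L = -0.4374 + 1*-11.4195 = -11.8569


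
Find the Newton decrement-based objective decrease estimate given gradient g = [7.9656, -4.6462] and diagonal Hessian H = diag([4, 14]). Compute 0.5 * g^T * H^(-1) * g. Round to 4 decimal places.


Step 1: H is diagonal, so H^(-1) * g = [1.9914, -0.3319].
Step 2: g^T H^(-1) g = sum_i g_i^2 / H_ii
  = (7.9656)^2/4 + (-4.6462)^2/14
  = 15.8627 + 1.5419 = 17.4046
Step 3: Objective decrease = 0.5 * g^T H^(-1) g = 8.7023


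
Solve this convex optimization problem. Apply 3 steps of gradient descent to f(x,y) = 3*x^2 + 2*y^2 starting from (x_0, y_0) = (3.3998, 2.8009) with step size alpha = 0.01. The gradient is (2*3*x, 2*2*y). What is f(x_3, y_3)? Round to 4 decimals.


Gradient descent on f(x,y) = 3*x^2 + 2*y^2.
Starting point: (3.3998, 2.8009), alpha = 0.01
Step 1: grad_x = 2*3*3.3998 = 20.3988, grad_y = 2*2*2.8009 = 11.2036
  x_1 = 3.3998 - 0.01*20.3988 = 3.1958
  y_1 = 2.8009 - 0.01*11.2036 = 2.6889
Step 2: grad_x = 2*3*3.1958 = 19.1749, grad_y = 2*2*2.6889 = 10.7555
  x_2 = 3.1958 - 0.01*19.1749 = 3.0041
  y_2 = 2.6889 - 0.01*10.7555 = 2.5813
Step 3: grad_x = 2*3*3.0041 = 18.0244, grad_y = 2*2*2.5813 = 10.3252
  x_3 = 3.0041 - 0.01*18.0244 = 2.8238
  y_3 = 2.5813 - 0.01*10.3252 = 2.4781
f(2.8238, 2.4781) = 3*2.8238^2 + 2*2.4781^2 = 36.2034


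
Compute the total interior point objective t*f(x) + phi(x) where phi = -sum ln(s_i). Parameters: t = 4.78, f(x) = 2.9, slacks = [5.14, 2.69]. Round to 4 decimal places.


Step 1: Compute log-barrier.
ln values: [1.6371, 0.9895]
phi = -(1.6371 + 0.9895) = -2.6266
Step 2: Compute augmented objective.
t*f(x) = 4.78*2.9 = 13.862
Total = 13.862 - 2.6266 = 11.2354


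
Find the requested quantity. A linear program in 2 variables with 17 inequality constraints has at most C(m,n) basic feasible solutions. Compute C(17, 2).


Each vertex corresponds to some choice of n active constraints out of m, so the number of vertices is at most C(m, n) = m! / (n!(m-n)!).
m = 17, n = 2
Numerator: 17 * 16
Denominator: 2! = 2
C(17, 2) = 136


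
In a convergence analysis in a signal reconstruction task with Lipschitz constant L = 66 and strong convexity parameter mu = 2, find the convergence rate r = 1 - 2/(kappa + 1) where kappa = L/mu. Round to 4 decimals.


Step 1: Compute the condition number.
kappa = L/mu = 66/2 = 33.0
Step 2: Compute the convergence rate.
r = 1 - 2/(kappa + 1) = 1 - 2*mu/(L + mu) = (L - mu)/(L + mu) = 64/68 = 0.9412


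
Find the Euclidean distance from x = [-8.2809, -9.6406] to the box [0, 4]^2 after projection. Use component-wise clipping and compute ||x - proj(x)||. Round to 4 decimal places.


Project each component onto [0, 4].
clip(-8.2809) = 0.0, clip(-9.6406) = 0.0
Projection = [0.0, 0.0]
Squared diffs: [68.5733, 92.9412]
Distance = sqrt(161.5145) = 12.7088


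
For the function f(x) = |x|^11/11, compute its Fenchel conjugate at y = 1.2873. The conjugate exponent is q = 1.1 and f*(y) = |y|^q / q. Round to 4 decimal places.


The conjugate exponent q satisfies 1/p + 1/q = 1.
p = 11, so q = 11/(11 - 1) = 1.1
|y|^q = 1.2873^1.1 = 1.3202
f*(1.2873) = 1.3202 / 1.1 = 1.2002


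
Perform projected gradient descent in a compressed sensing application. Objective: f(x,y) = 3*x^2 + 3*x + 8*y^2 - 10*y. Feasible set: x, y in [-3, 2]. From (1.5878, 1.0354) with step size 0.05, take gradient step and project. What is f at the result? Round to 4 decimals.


Step 1: Compute gradient at (1.5878, 1.0354).
grad_x = 2*3*1.5878 + 3 = 12.5268
grad_y = 2*8*1.0354 - 10 = 6.5664
Step 2: Gradient step.
x_raw = 1.5878 - 0.05*12.5268 = 0.9615
y_raw = 1.0354 - 0.05*6.5664 = 0.7071
Step 3: Project onto [-3, 2].
x_proj = clip(0.9615) = 0.9615
y_proj = clip(0.7071) = 0.7071
Step 4: Evaluate f.
f(0.9615, 0.7071) = 2.5865


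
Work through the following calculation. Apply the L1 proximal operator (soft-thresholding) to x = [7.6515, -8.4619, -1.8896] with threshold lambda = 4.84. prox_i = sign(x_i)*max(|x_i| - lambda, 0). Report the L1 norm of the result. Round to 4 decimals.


Soft-thresholding with lambda = 4.84:
prox(7.6515) = sign(7.6515)*max(|7.6515| - 4.84, 0) = 2.8115
prox(-8.4619) = sign(-8.4619)*max(|-8.4619| - 4.84, 0) = -3.6219
prox(-1.8896) = sign(-1.8896)*max(|-1.8896| - 4.84, 0) = 0.0
prox(x) = [2.8115, -3.6219, 0.0]
||prox(x)||_1 = 2.8115 + 3.6219 + 0.0 = 6.4334


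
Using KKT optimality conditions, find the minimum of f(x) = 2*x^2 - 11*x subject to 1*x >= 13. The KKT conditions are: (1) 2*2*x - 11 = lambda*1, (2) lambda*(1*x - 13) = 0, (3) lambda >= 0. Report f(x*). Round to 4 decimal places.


Step 1: Try lambda = 0 (constraint inactive).
x_unc = 11/(2*2) = 2.75
Check: 1*2.75 = 2.75 < 13 -- violated!
Step 2: Constraint must be active: 1*x = 13
x* = 13/1 = 13.0
lambda = (2*2*13.0 - 11)/1 = 41.0
Step 3: Compute optimal value.
f(x*) = 2*13.0^2 - 11*13.0 = 195.0


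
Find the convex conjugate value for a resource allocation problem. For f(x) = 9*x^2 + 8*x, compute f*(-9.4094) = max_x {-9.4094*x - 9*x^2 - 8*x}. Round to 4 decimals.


f*(y) = sup_x {y*x - a*x^2 - b*x} = sup_x {(y-b)*x - a*x^2}
FOC: (y - b) - 2a*x = 0 => x* = (y - b)/(2a)
x* = (-9.4094 - 8)/(2*9) = -0.9672
f*(-9.4094) = (y-b)^2/(4a) = (-9.4094 - 8)^2/(4*9)
= 303.0872/36 = 8.4191


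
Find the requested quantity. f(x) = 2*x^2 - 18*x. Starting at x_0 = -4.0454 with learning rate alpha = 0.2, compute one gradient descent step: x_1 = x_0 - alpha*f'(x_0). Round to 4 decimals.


We compute the gradient at x_0 and apply the update.
f'(x) = 4*x - 18
f'(-4.0454) = 4*-4.0454 - 18 = -34.1816
x_1 = -4.0454 - 0.2*-34.1816 = 2.7909


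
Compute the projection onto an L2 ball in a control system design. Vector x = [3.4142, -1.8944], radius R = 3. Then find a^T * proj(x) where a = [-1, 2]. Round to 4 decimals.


Step 1: Compute ||x|| (intermediates to 6 decimals).
||x|| = sqrt(3.4142^2 + (-1.8944)^2) = 3.90455
Step 2: Project.
Since ||x|| > R, scale = R/||x|| = 3/3.90455 = 0.768334, proj(x) = scale * x
proj(x) = [2.623246, -1.455532]
Step 3: Dot product.
a^T * proj(x) = -1*2.623246 + 2*(-1.455532) = -5.5343


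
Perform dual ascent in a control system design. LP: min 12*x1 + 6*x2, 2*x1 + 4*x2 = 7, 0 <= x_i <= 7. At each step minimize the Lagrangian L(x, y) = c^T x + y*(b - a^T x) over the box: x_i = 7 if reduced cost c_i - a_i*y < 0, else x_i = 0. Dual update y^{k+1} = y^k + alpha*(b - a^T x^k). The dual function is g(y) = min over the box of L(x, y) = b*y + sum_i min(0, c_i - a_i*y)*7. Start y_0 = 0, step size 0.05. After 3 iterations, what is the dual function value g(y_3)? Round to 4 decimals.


Dual ascent for LP: min 12*x1 + 6*x2, 2*x1 + 4*x2 = 7, 0 <= x_i <= 7
Step 1: y^k = 0.0, reduced costs: (12.0, 6.0)
  x^k = (0.0, 0.0), subgradient = b - a^T x = 7.0
  y^{k+1} = 0.0 + 0.05*7.0 = 0.35
Step 2: y^k = 0.35, reduced costs: (11.3, 4.6)
  x^k = (0.0, 0.0), subgradient = b - a^T x = 7.0
  y^{k+1} = 0.35 + 0.05*7.0 = 0.7
Step 3: y^k = 0.7, reduced costs: (10.6, 3.2)
  x^k = (0.0, 0.0), subgradient = b - a^T x = 7.0
  y^{k+1} = 0.7 + 0.05*7.0 = 1.05
Dual objective at y_3 = 1.05: reduced costs (9.9, 1.8), box minimizer x = (0.0, 0.0)
g(y_3) = b*y + (c1 - a1*y)*x1 + (c2 - a2*y)*x2 = 7*1.05 + 9.9*0.0 + 1.8*0.0 = 7.35 + 0.0 + 0.0 = 7.35


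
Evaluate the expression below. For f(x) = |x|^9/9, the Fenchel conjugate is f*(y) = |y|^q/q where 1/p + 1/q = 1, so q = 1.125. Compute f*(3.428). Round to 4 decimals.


The conjugate exponent q satisfies 1/p + 1/q = 1.
p = 9, so q = 9/(9 - 1) = 1.125
|y|^q = 3.428^1.125 = 3.9987
f*(3.428) = 3.9987 / 1.125 = 3.5544


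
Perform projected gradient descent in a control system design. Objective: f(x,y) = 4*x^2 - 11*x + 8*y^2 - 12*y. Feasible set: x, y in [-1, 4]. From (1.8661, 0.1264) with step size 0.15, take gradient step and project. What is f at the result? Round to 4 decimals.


Step 1: Compute gradient at (1.8661, 0.1264).
grad_x = 2*4*1.8661 - 11 = 3.9288
grad_y = 2*8*0.1264 - 12 = -9.9776
Step 2: Gradient step.
x_raw = 1.8661 - 0.15*3.9288 = 1.2768
y_raw = 0.1264 - 0.15*-9.9776 = 1.623
Step 3: Project onto [-1, 4].
x_proj = clip(1.2768) = 1.2768
y_proj = clip(1.623) = 1.623
Step 4: Evaluate f.
f(1.2768, 1.623) = -5.9263


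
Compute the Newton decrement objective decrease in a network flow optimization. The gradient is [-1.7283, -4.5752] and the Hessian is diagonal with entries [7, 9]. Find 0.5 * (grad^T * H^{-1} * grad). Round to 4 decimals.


Step 1: H is diagonal, so H^(-1) * g = [-0.2469, -0.5084].
Step 2: g^T H^(-1) g = sum_i g_i^2 / H_ii
  = (-1.7283)^2/7 + (-4.5752)^2/9
  = 0.4267 + 2.3258 = 2.7525
Step 3: Objective decrease = 0.5 * g^T H^(-1) g = 1.3763


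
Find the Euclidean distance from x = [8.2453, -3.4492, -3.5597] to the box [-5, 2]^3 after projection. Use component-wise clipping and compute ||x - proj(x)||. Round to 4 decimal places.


Project each component onto [-5, 2].
clip(8.2453) = 2.0, clip(-3.4492) = -3.4492, clip(-3.5597) = -3.5597
Projection = [2.0, -3.4492, -3.5597]
Squared diffs: [39.0038, 0.0, 0.0]
Distance = sqrt(39.0038) = 6.2453


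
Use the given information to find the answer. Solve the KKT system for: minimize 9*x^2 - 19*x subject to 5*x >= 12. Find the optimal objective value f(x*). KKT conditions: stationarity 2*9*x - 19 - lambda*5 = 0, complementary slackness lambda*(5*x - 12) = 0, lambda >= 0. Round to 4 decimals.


Step 1: Try lambda = 0 (constraint inactive).
x_unc = 19/(2*9) = 1.0556
Check: 5*1.0556 = 5.278 < 12 -- violated!
Step 2: Constraint must be active: 5*x = 12
x* = 12/5 = 2.4
lambda = (2*9*2.4 - 19)/5 = 4.84
Step 3: Compute optimal value.
f(x*) = 9*2.4^2 - 19*2.4 = 6.24


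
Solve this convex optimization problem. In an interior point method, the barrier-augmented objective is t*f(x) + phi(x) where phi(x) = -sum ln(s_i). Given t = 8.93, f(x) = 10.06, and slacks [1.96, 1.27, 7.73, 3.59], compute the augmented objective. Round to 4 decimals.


Step 1: Compute log-barrier.
ln values: [0.6729, 0.239, 2.0451, 1.2782]
phi = -(0.6729 + 0.239 + 2.0451 + 1.2782) = -4.2352
Step 2: Compute augmented objective.
t*f(x) = 8.93*10.06 = 89.8358
Total = 89.8358 - 4.2352 = 85.6006


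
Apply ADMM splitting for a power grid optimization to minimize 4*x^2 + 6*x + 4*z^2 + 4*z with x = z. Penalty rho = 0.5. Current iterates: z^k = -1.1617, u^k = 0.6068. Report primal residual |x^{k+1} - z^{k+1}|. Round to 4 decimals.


ADMM iteration with rho = 0.5, z^k = -1.1617, u^k = 0.6068
Step 1: x-update.
Minimize 4*x^2 + 6*x + (0.5/2)*(x + 1.1617 + 0.6068)^2
FOC: (2*4 + 0.5)*x = -6 + 0.5*(-1.1617 - 0.6068)
x^{k+1} = -0.8099
Step 2: z-update.
Minimize 4*z^2 + 4*z + (0.5/2)*(-0.8099 - z + 0.6068)^2
FOC: (2*4 + 0.5)*z = -4 + 0.5*(-0.8099 + 0.6068)
z^{k+1} = -0.4825
Step 3: u-update.
u^{k+1} = 0.6068 - 0.8099 + 0.4825 = 0.2794
Step 4: Primal residual = |-0.8099 + 0.4825| = 0.3274
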